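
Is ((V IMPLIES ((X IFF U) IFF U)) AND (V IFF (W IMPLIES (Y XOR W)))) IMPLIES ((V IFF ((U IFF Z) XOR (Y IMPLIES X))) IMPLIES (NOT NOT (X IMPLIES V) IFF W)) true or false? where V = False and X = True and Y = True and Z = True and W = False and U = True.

X IFF U = True IFF True = True
(X IFF U) IFF U = True IFF True = True
V IMPLIES ((X IFF U) IFF U) = False IMPLIES True = True
Y XOR W = True XOR False = True
W IMPLIES (Y XOR W) = False IMPLIES True = True
V IFF (W IMPLIES (Y XOR W)) = False IFF True = False
(V IMPLIES ((X IFF U) IFF U)) AND (V IFF (W IMPLIES (Y XOR W))) = True AND False = False
U IFF Z = True IFF True = True
Y IMPLIES X = True IMPLIES True = True
(U IFF Z) XOR (Y IMPLIES X) = True XOR True = False
V IFF ((U IFF Z) XOR (Y IMPLIES X)) = False IFF False = True
X IMPLIES V = True IMPLIES False = False
NOT (X IMPLIES V) = NOT False = True
NOT NOT (X IMPLIES V) = NOT True = False
NOT NOT (X IMPLIES V) IFF W = False IFF False = True
(V IFF ((U IFF Z) XOR (Y IMPLIES X))) IMPLIES (NOT NOT (X IMPLIES V) IFF W) = True IMPLIES True = True
((V IMPLIES ((X IFF U) IFF U)) AND (V IFF (W IMPLIES (Y XOR W)))) IMPLIES ((V IFF ((U IFF Z) XOR (Y IMPLIES X))) IMPLIES (NOT NOT (X IMPLIES V) IFF W)) = False IMPLIES True = True

True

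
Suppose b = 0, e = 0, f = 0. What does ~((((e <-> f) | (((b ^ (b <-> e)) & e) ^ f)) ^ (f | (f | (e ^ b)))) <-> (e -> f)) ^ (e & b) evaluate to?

0

Substituting b=0, e=0, f=0:
e <-> f = 0 <-> 0 = 1
b <-> e = 0 <-> 0 = 1
b ^ (b <-> e) = 0 ^ 1 = 1
(b ^ (b <-> e)) & e = 1 & 0 = 0
((b ^ (b <-> e)) & e) ^ f = 0 ^ 0 = 0
(e <-> f) | (((b ^ (b <-> e)) & e) ^ f) = 1 | 0 = 1
e ^ b = 0 ^ 0 = 0
f | (e ^ b) = 0 | 0 = 0
f | (f | (e ^ b)) = 0 | 0 = 0
((e <-> f) | (((b ^ (b <-> e)) & e) ^ f)) ^ (f | (f | (e ^ b))) = 1 ^ 0 = 1
e -> f = 0 -> 0 = 1
(((e <-> f) | (((b ^ (b <-> e)) & e) ^ f)) ^ (f | (f | (e ^ b)))) <-> (e -> f) = 1 <-> 1 = 1
~((((e <-> f) | (((b ^ (b <-> e)) & e) ^ f)) ^ (f | (f | (e ^ b)))) <-> (e -> f)) = ~1 = 0
e & b = 0 & 0 = 0
~((((e <-> f) | (((b ^ (b <-> e)) & e) ^ f)) ^ (f | (f | (e ^ b)))) <-> (e -> f)) ^ (e & b) = 0 ^ 0 = 0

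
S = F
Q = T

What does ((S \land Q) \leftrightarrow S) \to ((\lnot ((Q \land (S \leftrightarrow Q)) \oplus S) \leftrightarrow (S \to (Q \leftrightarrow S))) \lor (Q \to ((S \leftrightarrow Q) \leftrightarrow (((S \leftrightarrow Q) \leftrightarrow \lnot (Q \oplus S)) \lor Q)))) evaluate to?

S \land Q = F \land T = F
(S \land Q) \leftrightarrow S = F \leftrightarrow F = T
S \leftrightarrow Q = F \leftrightarrow T = F
Q \land (S \leftrightarrow Q) = T \land F = F
(Q \land (S \leftrightarrow Q)) \oplus S = F \oplus F = F
\lnot ((Q \land (S \leftrightarrow Q)) \oplus S) = \lnot F = T
Q \leftrightarrow S = T \leftrightarrow F = F
S \to (Q \leftrightarrow S) = F \to F = T
\lnot ((Q \land (S \leftrightarrow Q)) \oplus S) \leftrightarrow (S \to (Q \leftrightarrow S)) = T \leftrightarrow T = T
S \leftrightarrow Q = F \leftrightarrow T = F
S \leftrightarrow Q = F \leftrightarrow T = F
Q \oplus S = T \oplus F = T
\lnot (Q \oplus S) = \lnot T = F
(S \leftrightarrow Q) \leftrightarrow \lnot (Q \oplus S) = F \leftrightarrow F = T
((S \leftrightarrow Q) \leftrightarrow \lnot (Q \oplus S)) \lor Q = T \lor T = T
(S \leftrightarrow Q) \leftrightarrow (((S \leftrightarrow Q) \leftrightarrow \lnot (Q \oplus S)) \lor Q) = F \leftrightarrow T = F
Q \to ((S \leftrightarrow Q) \leftrightarrow (((S \leftrightarrow Q) \leftrightarrow \lnot (Q \oplus S)) \lor Q)) = T \to F = F
(\lnot ((Q \land (S \leftrightarrow Q)) \oplus S) \leftrightarrow (S \to (Q \leftrightarrow S))) \lor (Q \to ((S \leftrightarrow Q) \leftrightarrow (((S \leftrightarrow Q) \leftrightarrow \lnot (Q \oplus S)) \lor Q))) = T \lor F = T
((S \land Q) \leftrightarrow S) \to ((\lnot ((Q \land (S \leftrightarrow Q)) \oplus S) \leftrightarrow (S \to (Q \leftrightarrow S))) \lor (Q \to ((S \leftrightarrow Q) \leftrightarrow (((S \leftrightarrow Q) \leftrightarrow \lnot (Q \oplus S)) \lor Q)))) = T \to T = T

T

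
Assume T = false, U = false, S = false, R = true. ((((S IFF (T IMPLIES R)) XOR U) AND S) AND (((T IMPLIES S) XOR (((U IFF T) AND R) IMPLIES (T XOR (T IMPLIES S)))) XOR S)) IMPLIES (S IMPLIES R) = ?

true

T IMPLIES R = false IMPLIES true = true
S IFF (T IMPLIES R) = false IFF true = false
(S IFF (T IMPLIES R)) XOR U = false XOR false = false
((S IFF (T IMPLIES R)) XOR U) AND S = false AND false = false
T IMPLIES S = false IMPLIES false = true
U IFF T = false IFF false = true
(U IFF T) AND R = true AND true = true
T IMPLIES S = false IMPLIES false = true
T XOR (T IMPLIES S) = false XOR true = true
((U IFF T) AND R) IMPLIES (T XOR (T IMPLIES S)) = true IMPLIES true = true
(T IMPLIES S) XOR (((U IFF T) AND R) IMPLIES (T XOR (T IMPLIES S))) = true XOR true = false
((T IMPLIES S) XOR (((U IFF T) AND R) IMPLIES (T XOR (T IMPLIES S)))) XOR S = false XOR false = false
(((S IFF (T IMPLIES R)) XOR U) AND S) AND (((T IMPLIES S) XOR (((U IFF T) AND R) IMPLIES (T XOR (T IMPLIES S)))) XOR S) = false AND false = false
S IMPLIES R = false IMPLIES true = true
((((S IFF (T IMPLIES R)) XOR U) AND S) AND (((T IMPLIES S) XOR (((U IFF T) AND R) IMPLIES (T XOR (T IMPLIES S)))) XOR S)) IMPLIES (S IMPLIES R) = false IMPLIES true = true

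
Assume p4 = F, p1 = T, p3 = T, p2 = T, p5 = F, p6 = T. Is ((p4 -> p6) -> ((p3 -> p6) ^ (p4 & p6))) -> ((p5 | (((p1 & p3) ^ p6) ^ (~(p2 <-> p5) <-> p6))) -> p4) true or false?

F

p4 -> p6 = F -> T = T
p3 -> p6 = T -> T = T
p4 & p6 = F & T = F
(p3 -> p6) ^ (p4 & p6) = T ^ F = T
(p4 -> p6) -> ((p3 -> p6) ^ (p4 & p6)) = T -> T = T
p1 & p3 = T & T = T
(p1 & p3) ^ p6 = T ^ T = F
p2 <-> p5 = T <-> F = F
~(p2 <-> p5) = ~F = T
~(p2 <-> p5) <-> p6 = T <-> T = T
((p1 & p3) ^ p6) ^ (~(p2 <-> p5) <-> p6) = F ^ T = T
p5 | (((p1 & p3) ^ p6) ^ (~(p2 <-> p5) <-> p6)) = F | T = T
(p5 | (((p1 & p3) ^ p6) ^ (~(p2 <-> p5) <-> p6))) -> p4 = T -> F = F
((p4 -> p6) -> ((p3 -> p6) ^ (p4 & p6))) -> ((p5 | (((p1 & p3) ^ p6) ^ (~(p2 <-> p5) <-> p6))) -> p4) = T -> F = F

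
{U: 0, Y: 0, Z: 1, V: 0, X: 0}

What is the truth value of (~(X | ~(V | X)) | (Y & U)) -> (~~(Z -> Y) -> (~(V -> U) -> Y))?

1

Substituting U=0, Y=0, Z=1, V=0, X=0:
V | X = 0 | 0 = 0
~(V | X) = ~0 = 1
X | ~(V | X) = 0 | 1 = 1
~(X | ~(V | X)) = ~1 = 0
Y & U = 0 & 0 = 0
~(X | ~(V | X)) | (Y & U) = 0 | 0 = 0
Z -> Y = 1 -> 0 = 0
~(Z -> Y) = ~0 = 1
~~(Z -> Y) = ~1 = 0
V -> U = 0 -> 0 = 1
~(V -> U) = ~1 = 0
~(V -> U) -> Y = 0 -> 0 = 1
~~(Z -> Y) -> (~(V -> U) -> Y) = 0 -> 1 = 1
(~(X | ~(V | X)) | (Y & U)) -> (~~(Z -> Y) -> (~(V -> U) -> Y)) = 0 -> 1 = 1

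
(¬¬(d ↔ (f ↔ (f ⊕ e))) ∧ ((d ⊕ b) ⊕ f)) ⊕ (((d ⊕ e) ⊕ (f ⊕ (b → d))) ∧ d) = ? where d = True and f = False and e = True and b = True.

True

f ⊕ e = False ⊕ True = True
f ↔ (f ⊕ e) = False ↔ True = False
d ↔ (f ↔ (f ⊕ e)) = True ↔ False = False
¬(d ↔ (f ↔ (f ⊕ e))) = ¬False = True
¬¬(d ↔ (f ↔ (f ⊕ e))) = ¬True = False
d ⊕ b = True ⊕ True = False
(d ⊕ b) ⊕ f = False ⊕ False = False
¬¬(d ↔ (f ↔ (f ⊕ e))) ∧ ((d ⊕ b) ⊕ f) = False ∧ False = False
d ⊕ e = True ⊕ True = False
b → d = True → True = True
f ⊕ (b → d) = False ⊕ True = True
(d ⊕ e) ⊕ (f ⊕ (b → d)) = False ⊕ True = True
((d ⊕ e) ⊕ (f ⊕ (b → d))) ∧ d = True ∧ True = True
(¬¬(d ↔ (f ↔ (f ⊕ e))) ∧ ((d ⊕ b) ⊕ f)) ⊕ (((d ⊕ e) ⊕ (f ⊕ (b → d))) ∧ d) = False ⊕ True = True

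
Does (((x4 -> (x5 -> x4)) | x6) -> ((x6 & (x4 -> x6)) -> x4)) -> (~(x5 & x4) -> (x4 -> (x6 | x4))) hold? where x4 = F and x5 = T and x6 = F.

T

x5 -> x4 = T -> F = F
x4 -> (x5 -> x4) = F -> F = T
(x4 -> (x5 -> x4)) | x6 = T | F = T
x4 -> x6 = F -> F = T
x6 & (x4 -> x6) = F & T = F
(x6 & (x4 -> x6)) -> x4 = F -> F = T
((x4 -> (x5 -> x4)) | x6) -> ((x6 & (x4 -> x6)) -> x4) = T -> T = T
x5 & x4 = T & F = F
~(x5 & x4) = ~F = T
x6 | x4 = F | F = F
x4 -> (x6 | x4) = F -> F = T
~(x5 & x4) -> (x4 -> (x6 | x4)) = T -> T = T
(((x4 -> (x5 -> x4)) | x6) -> ((x6 & (x4 -> x6)) -> x4)) -> (~(x5 & x4) -> (x4 -> (x6 | x4))) = T -> T = T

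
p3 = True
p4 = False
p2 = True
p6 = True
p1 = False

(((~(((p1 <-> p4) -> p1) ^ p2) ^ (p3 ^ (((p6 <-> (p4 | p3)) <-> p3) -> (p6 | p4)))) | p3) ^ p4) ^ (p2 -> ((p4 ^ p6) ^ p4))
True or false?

p1 <-> p4 = False <-> False = True
(p1 <-> p4) -> p1 = True -> False = False
((p1 <-> p4) -> p1) ^ p2 = False ^ True = True
~(((p1 <-> p4) -> p1) ^ p2) = ~True = False
p4 | p3 = False | True = True
p6 <-> (p4 | p3) = True <-> True = True
(p6 <-> (p4 | p3)) <-> p3 = True <-> True = True
p6 | p4 = True | False = True
((p6 <-> (p4 | p3)) <-> p3) -> (p6 | p4) = True -> True = True
p3 ^ (((p6 <-> (p4 | p3)) <-> p3) -> (p6 | p4)) = True ^ True = False
~(((p1 <-> p4) -> p1) ^ p2) ^ (p3 ^ (((p6 <-> (p4 | p3)) <-> p3) -> (p6 | p4))) = False ^ False = False
(~(((p1 <-> p4) -> p1) ^ p2) ^ (p3 ^ (((p6 <-> (p4 | p3)) <-> p3) -> (p6 | p4)))) | p3 = False | True = True
((~(((p1 <-> p4) -> p1) ^ p2) ^ (p3 ^ (((p6 <-> (p4 | p3)) <-> p3) -> (p6 | p4)))) | p3) ^ p4 = True ^ False = True
p4 ^ p6 = False ^ True = True
(p4 ^ p6) ^ p4 = True ^ False = True
p2 -> ((p4 ^ p6) ^ p4) = True -> True = True
(((~(((p1 <-> p4) -> p1) ^ p2) ^ (p3 ^ (((p6 <-> (p4 | p3)) <-> p3) -> (p6 | p4)))) | p3) ^ p4) ^ (p2 -> ((p4 ^ p6) ^ p4)) = True ^ True = False

False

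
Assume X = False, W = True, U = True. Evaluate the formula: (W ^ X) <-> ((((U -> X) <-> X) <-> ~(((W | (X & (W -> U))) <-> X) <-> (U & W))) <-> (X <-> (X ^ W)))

False

W ^ X = True ^ False = True
U -> X = True -> False = False
(U -> X) <-> X = False <-> False = True
W -> U = True -> True = True
X & (W -> U) = False & True = False
W | (X & (W -> U)) = True | False = True
(W | (X & (W -> U))) <-> X = True <-> False = False
U & W = True & True = True
((W | (X & (W -> U))) <-> X) <-> (U & W) = False <-> True = False
~(((W | (X & (W -> U))) <-> X) <-> (U & W)) = ~False = True
((U -> X) <-> X) <-> ~(((W | (X & (W -> U))) <-> X) <-> (U & W)) = True <-> True = True
X ^ W = False ^ True = True
X <-> (X ^ W) = False <-> True = False
(((U -> X) <-> X) <-> ~(((W | (X & (W -> U))) <-> X) <-> (U & W))) <-> (X <-> (X ^ W)) = True <-> False = False
(W ^ X) <-> ((((U -> X) <-> X) <-> ~(((W | (X & (W -> U))) <-> X) <-> (U & W))) <-> (X <-> (X ^ W))) = True <-> False = False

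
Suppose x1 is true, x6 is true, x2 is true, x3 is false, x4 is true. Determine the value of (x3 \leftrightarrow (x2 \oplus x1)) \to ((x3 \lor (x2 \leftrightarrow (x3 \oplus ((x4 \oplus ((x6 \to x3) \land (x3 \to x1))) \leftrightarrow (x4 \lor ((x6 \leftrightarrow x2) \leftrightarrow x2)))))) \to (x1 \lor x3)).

Substituting x1=T, x6=T, x2=T, x3=F, x4=T:
x2 \oplus x1 = T \oplus T = F
x3 \leftrightarrow (x2 \oplus x1) = F \leftrightarrow F = T
x6 \to x3 = T \to F = F
x3 \to x1 = F \to T = T
(x6 \to x3) \land (x3 \to x1) = F \land T = F
x4 \oplus ((x6 \to x3) \land (x3 \to x1)) = T \oplus F = T
x6 \leftrightarrow x2 = T \leftrightarrow T = T
(x6 \leftrightarrow x2) \leftrightarrow x2 = T \leftrightarrow T = T
x4 \lor ((x6 \leftrightarrow x2) \leftrightarrow x2) = T \lor T = T
(x4 \oplus ((x6 \to x3) \land (x3 \to x1))) \leftrightarrow (x4 \lor ((x6 \leftrightarrow x2) \leftrightarrow x2)) = T \leftrightarrow T = T
x3 \oplus ((x4 \oplus ((x6 \to x3) \land (x3 \to x1))) \leftrightarrow (x4 \lor ((x6 \leftrightarrow x2) \leftrightarrow x2))) = F \oplus T = T
x2 \leftrightarrow (x3 \oplus ((x4 \oplus ((x6 \to x3) \land (x3 \to x1))) \leftrightarrow (x4 \lor ((x6 \leftrightarrow x2) \leftrightarrow x2)))) = T \leftrightarrow T = T
x3 \lor (x2 \leftrightarrow (x3 \oplus ((x4 \oplus ((x6 \to x3) \land (x3 \to x1))) \leftrightarrow (x4 \lor ((x6 \leftrightarrow x2) \leftrightarrow x2))))) = F \lor T = T
x1 \lor x3 = T \lor F = T
(x3 \lor (x2 \leftrightarrow (x3 \oplus ((x4 \oplus ((x6 \to x3) \land (x3 \to x1))) \leftrightarrow (x4 \lor ((x6 \leftrightarrow x2) \leftrightarrow x2)))))) \to (x1 \lor x3) = T \to T = T
(x3 \leftrightarrow (x2 \oplus x1)) \to ((x3 \lor (x2 \leftrightarrow (x3 \oplus ((x4 \oplus ((x6 \to x3) \land (x3 \to x1))) \leftrightarrow (x4 \lor ((x6 \leftrightarrow x2) \leftrightarrow x2)))))) \to (x1 \lor x3)) = T \to T = T

T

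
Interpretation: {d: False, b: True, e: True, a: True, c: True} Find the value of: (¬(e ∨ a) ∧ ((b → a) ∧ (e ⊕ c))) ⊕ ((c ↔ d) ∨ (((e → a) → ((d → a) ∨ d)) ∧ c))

True

e ∨ a = True ∨ True = True
¬(e ∨ a) = ¬True = False
b → a = True → True = True
e ⊕ c = True ⊕ True = False
(b → a) ∧ (e ⊕ c) = True ∧ False = False
¬(e ∨ a) ∧ ((b → a) ∧ (e ⊕ c)) = False ∧ False = False
c ↔ d = True ↔ False = False
e → a = True → True = True
d → a = False → True = True
(d → a) ∨ d = True ∨ False = True
(e → a) → ((d → a) ∨ d) = True → True = True
((e → a) → ((d → a) ∨ d)) ∧ c = True ∧ True = True
(c ↔ d) ∨ (((e → a) → ((d → a) ∨ d)) ∧ c) = False ∨ True = True
(¬(e ∨ a) ∧ ((b → a) ∧ (e ⊕ c))) ⊕ ((c ↔ d) ∨ (((e → a) → ((d → a) ∨ d)) ∧ c)) = False ⊕ True = True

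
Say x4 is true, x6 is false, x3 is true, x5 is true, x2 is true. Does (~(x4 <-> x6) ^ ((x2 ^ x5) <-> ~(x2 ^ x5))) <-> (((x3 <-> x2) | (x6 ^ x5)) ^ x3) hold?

x4 <-> x6 = 1 <-> 0 = 0
~(x4 <-> x6) = ~0 = 1
x2 ^ x5 = 1 ^ 1 = 0
x2 ^ x5 = 1 ^ 1 = 0
~(x2 ^ x5) = ~0 = 1
(x2 ^ x5) <-> ~(x2 ^ x5) = 0 <-> 1 = 0
~(x4 <-> x6) ^ ((x2 ^ x5) <-> ~(x2 ^ x5)) = 1 ^ 0 = 1
x3 <-> x2 = 1 <-> 1 = 1
x6 ^ x5 = 0 ^ 1 = 1
(x3 <-> x2) | (x6 ^ x5) = 1 | 1 = 1
((x3 <-> x2) | (x6 ^ x5)) ^ x3 = 1 ^ 1 = 0
(~(x4 <-> x6) ^ ((x2 ^ x5) <-> ~(x2 ^ x5))) <-> (((x3 <-> x2) | (x6 ^ x5)) ^ x3) = 1 <-> 0 = 0

0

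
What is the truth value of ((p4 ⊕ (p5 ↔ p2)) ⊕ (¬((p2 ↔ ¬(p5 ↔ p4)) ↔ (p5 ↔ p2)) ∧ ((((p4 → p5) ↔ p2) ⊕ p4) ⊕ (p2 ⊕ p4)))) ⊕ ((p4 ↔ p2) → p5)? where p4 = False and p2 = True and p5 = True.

False

Substituting p4=False, p2=True, p5=True:
p5 ↔ p2 = True ↔ True = True
p4 ⊕ (p5 ↔ p2) = False ⊕ True = True
p5 ↔ p4 = True ↔ False = False
¬(p5 ↔ p4) = ¬False = True
p2 ↔ ¬(p5 ↔ p4) = True ↔ True = True
p5 ↔ p2 = True ↔ True = True
(p2 ↔ ¬(p5 ↔ p4)) ↔ (p5 ↔ p2) = True ↔ True = True
¬((p2 ↔ ¬(p5 ↔ p4)) ↔ (p5 ↔ p2)) = ¬True = False
p4 → p5 = False → True = True
(p4 → p5) ↔ p2 = True ↔ True = True
((p4 → p5) ↔ p2) ⊕ p4 = True ⊕ False = True
p2 ⊕ p4 = True ⊕ False = True
(((p4 → p5) ↔ p2) ⊕ p4) ⊕ (p2 ⊕ p4) = True ⊕ True = False
¬((p2 ↔ ¬(p5 ↔ p4)) ↔ (p5 ↔ p2)) ∧ ((((p4 → p5) ↔ p2) ⊕ p4) ⊕ (p2 ⊕ p4)) = False ∧ False = False
(p4 ⊕ (p5 ↔ p2)) ⊕ (¬((p2 ↔ ¬(p5 ↔ p4)) ↔ (p5 ↔ p2)) ∧ ((((p4 → p5) ↔ p2) ⊕ p4) ⊕ (p2 ⊕ p4))) = True ⊕ False = True
p4 ↔ p2 = False ↔ True = False
(p4 ↔ p2) → p5 = False → True = True
((p4 ⊕ (p5 ↔ p2)) ⊕ (¬((p2 ↔ ¬(p5 ↔ p4)) ↔ (p5 ↔ p2)) ∧ ((((p4 → p5) ↔ p2) ⊕ p4) ⊕ (p2 ⊕ p4)))) ⊕ ((p4 ↔ p2) → p5) = True ⊕ True = False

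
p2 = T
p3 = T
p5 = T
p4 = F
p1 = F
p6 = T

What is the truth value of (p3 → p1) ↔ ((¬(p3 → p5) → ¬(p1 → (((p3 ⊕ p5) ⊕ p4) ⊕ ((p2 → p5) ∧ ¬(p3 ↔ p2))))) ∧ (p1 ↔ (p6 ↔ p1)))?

Substituting p2=T, p3=T, p5=T, p4=F, p1=F, p6=T:
p3 → p1 = T → F = F
p3 → p5 = T → T = T
¬(p3 → p5) = ¬T = F
p3 ⊕ p5 = T ⊕ T = F
(p3 ⊕ p5) ⊕ p4 = F ⊕ F = F
p2 → p5 = T → T = T
p3 ↔ p2 = T ↔ T = T
¬(p3 ↔ p2) = ¬T = F
(p2 → p5) ∧ ¬(p3 ↔ p2) = T ∧ F = F
((p3 ⊕ p5) ⊕ p4) ⊕ ((p2 → p5) ∧ ¬(p3 ↔ p2)) = F ⊕ F = F
p1 → (((p3 ⊕ p5) ⊕ p4) ⊕ ((p2 → p5) ∧ ¬(p3 ↔ p2))) = F → F = T
¬(p1 → (((p3 ⊕ p5) ⊕ p4) ⊕ ((p2 → p5) ∧ ¬(p3 ↔ p2)))) = ¬T = F
¬(p3 → p5) → ¬(p1 → (((p3 ⊕ p5) ⊕ p4) ⊕ ((p2 → p5) ∧ ¬(p3 ↔ p2)))) = F → F = T
p6 ↔ p1 = T ↔ F = F
p1 ↔ (p6 ↔ p1) = F ↔ F = T
(¬(p3 → p5) → ¬(p1 → (((p3 ⊕ p5) ⊕ p4) ⊕ ((p2 → p5) ∧ ¬(p3 ↔ p2))))) ∧ (p1 ↔ (p6 ↔ p1)) = T ∧ T = T
(p3 → p1) ↔ ((¬(p3 → p5) → ¬(p1 → (((p3 ⊕ p5) ⊕ p4) ⊕ ((p2 → p5) ∧ ¬(p3 ↔ p2))))) ∧ (p1 ↔ (p6 ↔ p1))) = F ↔ T = F

F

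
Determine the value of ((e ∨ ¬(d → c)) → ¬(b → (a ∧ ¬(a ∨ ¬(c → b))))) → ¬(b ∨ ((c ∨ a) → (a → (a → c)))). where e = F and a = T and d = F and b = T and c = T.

d → c = F → T = T
¬(d → c) = ¬T = F
e ∨ ¬(d → c) = F ∨ F = F
c → b = T → T = T
¬(c → b) = ¬T = F
a ∨ ¬(c → b) = T ∨ F = T
¬(a ∨ ¬(c → b)) = ¬T = F
a ∧ ¬(a ∨ ¬(c → b)) = T ∧ F = F
b → (a ∧ ¬(a ∨ ¬(c → b))) = T → F = F
¬(b → (a ∧ ¬(a ∨ ¬(c → b)))) = ¬F = T
(e ∨ ¬(d → c)) → ¬(b → (a ∧ ¬(a ∨ ¬(c → b)))) = F → T = T
c ∨ a = T ∨ T = T
a → c = T → T = T
a → (a → c) = T → T = T
(c ∨ a) → (a → (a → c)) = T → T = T
b ∨ ((c ∨ a) → (a → (a → c))) = T ∨ T = T
¬(b ∨ ((c ∨ a) → (a → (a → c)))) = ¬T = F
((e ∨ ¬(d → c)) → ¬(b → (a ∧ ¬(a ∨ ¬(c → b))))) → ¬(b ∨ ((c ∨ a) → (a → (a → c)))) = T → F = F

F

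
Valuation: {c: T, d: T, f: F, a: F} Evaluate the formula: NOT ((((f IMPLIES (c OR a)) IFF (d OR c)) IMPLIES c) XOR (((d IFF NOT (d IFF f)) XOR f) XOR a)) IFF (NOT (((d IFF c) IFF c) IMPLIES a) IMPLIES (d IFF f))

c OR a = T OR F = T
f IMPLIES (c OR a) = F IMPLIES T = T
d OR c = T OR T = T
(f IMPLIES (c OR a)) IFF (d OR c) = T IFF T = T
((f IMPLIES (c OR a)) IFF (d OR c)) IMPLIES c = T IMPLIES T = T
d IFF f = T IFF F = F
NOT (d IFF f) = NOT F = T
d IFF NOT (d IFF f) = T IFF T = T
(d IFF NOT (d IFF f)) XOR f = T XOR F = T
((d IFF NOT (d IFF f)) XOR f) XOR a = T XOR F = T
(((f IMPLIES (c OR a)) IFF (d OR c)) IMPLIES c) XOR (((d IFF NOT (d IFF f)) XOR f) XOR a) = T XOR T = F
NOT ((((f IMPLIES (c OR a)) IFF (d OR c)) IMPLIES c) XOR (((d IFF NOT (d IFF f)) XOR f) XOR a)) = NOT F = T
d IFF c = T IFF T = T
(d IFF c) IFF c = T IFF T = T
((d IFF c) IFF c) IMPLIES a = T IMPLIES F = F
NOT (((d IFF c) IFF c) IMPLIES a) = NOT F = T
d IFF f = T IFF F = F
NOT (((d IFF c) IFF c) IMPLIES a) IMPLIES (d IFF f) = T IMPLIES F = F
NOT ((((f IMPLIES (c OR a)) IFF (d OR c)) IMPLIES c) XOR (((d IFF NOT (d IFF f)) XOR f) XOR a)) IFF (NOT (((d IFF c) IFF c) IMPLIES a) IMPLIES (d IFF f)) = T IFF F = F

F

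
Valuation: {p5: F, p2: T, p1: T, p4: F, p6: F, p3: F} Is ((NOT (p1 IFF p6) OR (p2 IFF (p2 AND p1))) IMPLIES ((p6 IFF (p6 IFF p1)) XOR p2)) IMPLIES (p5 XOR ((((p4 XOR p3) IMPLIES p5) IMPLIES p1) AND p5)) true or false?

Substituting p5=F, p2=T, p1=T, p4=F, p6=F, p3=F:
p1 IFF p6 = T IFF F = F
NOT (p1 IFF p6) = NOT F = T
p2 AND p1 = T AND T = T
p2 IFF (p2 AND p1) = T IFF T = T
NOT (p1 IFF p6) OR (p2 IFF (p2 AND p1)) = T OR T = T
p6 IFF p1 = F IFF T = F
p6 IFF (p6 IFF p1) = F IFF F = T
(p6 IFF (p6 IFF p1)) XOR p2 = T XOR T = F
(NOT (p1 IFF p6) OR (p2 IFF (p2 AND p1))) IMPLIES ((p6 IFF (p6 IFF p1)) XOR p2) = T IMPLIES F = F
p4 XOR p3 = F XOR F = F
(p4 XOR p3) IMPLIES p5 = F IMPLIES F = T
((p4 XOR p3) IMPLIES p5) IMPLIES p1 = T IMPLIES T = T
(((p4 XOR p3) IMPLIES p5) IMPLIES p1) AND p5 = T AND F = F
p5 XOR ((((p4 XOR p3) IMPLIES p5) IMPLIES p1) AND p5) = F XOR F = F
((NOT (p1 IFF p6) OR (p2 IFF (p2 AND p1))) IMPLIES ((p6 IFF (p6 IFF p1)) XOR p2)) IMPLIES (p5 XOR ((((p4 XOR p3) IMPLIES p5) IMPLIES p1) AND p5)) = F IMPLIES F = T

T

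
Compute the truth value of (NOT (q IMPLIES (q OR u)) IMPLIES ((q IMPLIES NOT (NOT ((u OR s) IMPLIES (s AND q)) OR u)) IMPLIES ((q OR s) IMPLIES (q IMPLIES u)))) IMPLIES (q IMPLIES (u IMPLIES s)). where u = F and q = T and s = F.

q OR u = T OR F = T
q IMPLIES (q OR u) = T IMPLIES T = T
NOT (q IMPLIES (q OR u)) = NOT T = F
u OR s = F OR F = F
s AND q = F AND T = F
(u OR s) IMPLIES (s AND q) = F IMPLIES F = T
NOT ((u OR s) IMPLIES (s AND q)) = NOT T = F
NOT ((u OR s) IMPLIES (s AND q)) OR u = F OR F = F
NOT (NOT ((u OR s) IMPLIES (s AND q)) OR u) = NOT F = T
q IMPLIES NOT (NOT ((u OR s) IMPLIES (s AND q)) OR u) = T IMPLIES T = T
q OR s = T OR F = T
q IMPLIES u = T IMPLIES F = F
(q OR s) IMPLIES (q IMPLIES u) = T IMPLIES F = F
(q IMPLIES NOT (NOT ((u OR s) IMPLIES (s AND q)) OR u)) IMPLIES ((q OR s) IMPLIES (q IMPLIES u)) = T IMPLIES F = F
NOT (q IMPLIES (q OR u)) IMPLIES ((q IMPLIES NOT (NOT ((u OR s) IMPLIES (s AND q)) OR u)) IMPLIES ((q OR s) IMPLIES (q IMPLIES u))) = F IMPLIES F = T
u IMPLIES s = F IMPLIES F = T
q IMPLIES (u IMPLIES s) = T IMPLIES T = T
(NOT (q IMPLIES (q OR u)) IMPLIES ((q IMPLIES NOT (NOT ((u OR s) IMPLIES (s AND q)) OR u)) IMPLIES ((q OR s) IMPLIES (q IMPLIES u)))) IMPLIES (q IMPLIES (u IMPLIES s)) = T IMPLIES T = T

T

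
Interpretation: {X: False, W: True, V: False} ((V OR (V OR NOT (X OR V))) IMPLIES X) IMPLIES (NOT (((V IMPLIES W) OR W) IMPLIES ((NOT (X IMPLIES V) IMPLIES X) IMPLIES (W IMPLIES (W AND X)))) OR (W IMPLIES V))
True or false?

True

Substituting X=False, W=True, V=False:
X OR V = False OR False = False
NOT (X OR V) = NOT False = True
V OR NOT (X OR V) = False OR True = True
V OR (V OR NOT (X OR V)) = False OR True = True
(V OR (V OR NOT (X OR V))) IMPLIES X = True IMPLIES False = False
V IMPLIES W = False IMPLIES True = True
(V IMPLIES W) OR W = True OR True = True
X IMPLIES V = False IMPLIES False = True
NOT (X IMPLIES V) = NOT True = False
NOT (X IMPLIES V) IMPLIES X = False IMPLIES False = True
W AND X = True AND False = False
W IMPLIES (W AND X) = True IMPLIES False = False
(NOT (X IMPLIES V) IMPLIES X) IMPLIES (W IMPLIES (W AND X)) = True IMPLIES False = False
((V IMPLIES W) OR W) IMPLIES ((NOT (X IMPLIES V) IMPLIES X) IMPLIES (W IMPLIES (W AND X))) = True IMPLIES False = False
NOT (((V IMPLIES W) OR W) IMPLIES ((NOT (X IMPLIES V) IMPLIES X) IMPLIES (W IMPLIES (W AND X)))) = NOT False = True
W IMPLIES V = True IMPLIES False = False
NOT (((V IMPLIES W) OR W) IMPLIES ((NOT (X IMPLIES V) IMPLIES X) IMPLIES (W IMPLIES (W AND X)))) OR (W IMPLIES V) = True OR False = True
((V OR (V OR NOT (X OR V))) IMPLIES X) IMPLIES (NOT (((V IMPLIES W) OR W) IMPLIES ((NOT (X IMPLIES V) IMPLIES X) IMPLIES (W IMPLIES (W AND X)))) OR (W IMPLIES V)) = False IMPLIES True = True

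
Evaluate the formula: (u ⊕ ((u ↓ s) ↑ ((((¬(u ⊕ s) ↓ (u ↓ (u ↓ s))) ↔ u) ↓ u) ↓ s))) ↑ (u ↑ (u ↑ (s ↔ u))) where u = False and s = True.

u ↓ s = False ↓ True = False
u ⊕ s = False ⊕ True = True
¬(u ⊕ s) = ¬True = False
u ↓ s = False ↓ True = False
u ↓ (u ↓ s) = False ↓ False = True
¬(u ⊕ s) ↓ (u ↓ (u ↓ s)) = False ↓ True = False
(¬(u ⊕ s) ↓ (u ↓ (u ↓ s))) ↔ u = False ↔ False = True
((¬(u ⊕ s) ↓ (u ↓ (u ↓ s))) ↔ u) ↓ u = True ↓ False = False
(((¬(u ⊕ s) ↓ (u ↓ (u ↓ s))) ↔ u) ↓ u) ↓ s = False ↓ True = False
(u ↓ s) ↑ ((((¬(u ⊕ s) ↓ (u ↓ (u ↓ s))) ↔ u) ↓ u) ↓ s) = False ↑ False = True
u ⊕ ((u ↓ s) ↑ ((((¬(u ⊕ s) ↓ (u ↓ (u ↓ s))) ↔ u) ↓ u) ↓ s)) = False ⊕ True = True
s ↔ u = True ↔ False = False
u ↑ (s ↔ u) = False ↑ False = True
u ↑ (u ↑ (s ↔ u)) = False ↑ True = True
(u ⊕ ((u ↓ s) ↑ ((((¬(u ⊕ s) ↓ (u ↓ (u ↓ s))) ↔ u) ↓ u) ↓ s))) ↑ (u ↑ (u ↑ (s ↔ u))) = True ↑ True = False

False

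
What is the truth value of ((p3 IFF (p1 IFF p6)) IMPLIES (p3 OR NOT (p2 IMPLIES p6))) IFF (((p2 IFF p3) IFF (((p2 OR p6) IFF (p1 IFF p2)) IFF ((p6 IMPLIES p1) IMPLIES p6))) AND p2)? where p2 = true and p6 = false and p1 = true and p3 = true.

Substituting p2=true, p6=false, p1=true, p3=true:
p1 IFF p6 = true IFF false = false
p3 IFF (p1 IFF p6) = true IFF false = false
p2 IMPLIES p6 = true IMPLIES false = false
NOT (p2 IMPLIES p6) = NOT false = true
p3 OR NOT (p2 IMPLIES p6) = true OR true = true
(p3 IFF (p1 IFF p6)) IMPLIES (p3 OR NOT (p2 IMPLIES p6)) = false IMPLIES true = true
p2 IFF p3 = true IFF true = true
p2 OR p6 = true OR false = true
p1 IFF p2 = true IFF true = true
(p2 OR p6) IFF (p1 IFF p2) = true IFF true = true
p6 IMPLIES p1 = false IMPLIES true = true
(p6 IMPLIES p1) IMPLIES p6 = true IMPLIES false = false
((p2 OR p6) IFF (p1 IFF p2)) IFF ((p6 IMPLIES p1) IMPLIES p6) = true IFF false = false
(p2 IFF p3) IFF (((p2 OR p6) IFF (p1 IFF p2)) IFF ((p6 IMPLIES p1) IMPLIES p6)) = true IFF false = false
((p2 IFF p3) IFF (((p2 OR p6) IFF (p1 IFF p2)) IFF ((p6 IMPLIES p1) IMPLIES p6))) AND p2 = false AND true = false
((p3 IFF (p1 IFF p6)) IMPLIES (p3 OR NOT (p2 IMPLIES p6))) IFF (((p2 IFF p3) IFF (((p2 OR p6) IFF (p1 IFF p2)) IFF ((p6 IMPLIES p1) IMPLIES p6))) AND p2) = true IFF false = false

false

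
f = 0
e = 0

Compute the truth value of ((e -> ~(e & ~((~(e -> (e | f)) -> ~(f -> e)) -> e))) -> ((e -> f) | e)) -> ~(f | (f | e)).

e | f = 0 | 0 = 0
e -> (e | f) = 0 -> 0 = 1
~(e -> (e | f)) = ~1 = 0
f -> e = 0 -> 0 = 1
~(f -> e) = ~1 = 0
~(e -> (e | f)) -> ~(f -> e) = 0 -> 0 = 1
(~(e -> (e | f)) -> ~(f -> e)) -> e = 1 -> 0 = 0
~((~(e -> (e | f)) -> ~(f -> e)) -> e) = ~0 = 1
e & ~((~(e -> (e | f)) -> ~(f -> e)) -> e) = 0 & 1 = 0
~(e & ~((~(e -> (e | f)) -> ~(f -> e)) -> e)) = ~0 = 1
e -> ~(e & ~((~(e -> (e | f)) -> ~(f -> e)) -> e)) = 0 -> 1 = 1
e -> f = 0 -> 0 = 1
(e -> f) | e = 1 | 0 = 1
(e -> ~(e & ~((~(e -> (e | f)) -> ~(f -> e)) -> e))) -> ((e -> f) | e) = 1 -> 1 = 1
f | e = 0 | 0 = 0
f | (f | e) = 0 | 0 = 0
~(f | (f | e)) = ~0 = 1
((e -> ~(e & ~((~(e -> (e | f)) -> ~(f -> e)) -> e))) -> ((e -> f) | e)) -> ~(f | (f | e)) = 1 -> 1 = 1

1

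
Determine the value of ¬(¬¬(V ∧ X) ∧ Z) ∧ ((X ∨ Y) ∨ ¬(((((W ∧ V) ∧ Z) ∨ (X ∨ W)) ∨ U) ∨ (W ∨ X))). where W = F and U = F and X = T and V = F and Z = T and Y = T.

T

V ∧ X = F ∧ T = F
¬(V ∧ X) = ¬F = T
¬¬(V ∧ X) = ¬T = F
¬¬(V ∧ X) ∧ Z = F ∧ T = F
¬(¬¬(V ∧ X) ∧ Z) = ¬F = T
X ∨ Y = T ∨ T = T
W ∧ V = F ∧ F = F
(W ∧ V) ∧ Z = F ∧ T = F
X ∨ W = T ∨ F = T
((W ∧ V) ∧ Z) ∨ (X ∨ W) = F ∨ T = T
(((W ∧ V) ∧ Z) ∨ (X ∨ W)) ∨ U = T ∨ F = T
W ∨ X = F ∨ T = T
((((W ∧ V) ∧ Z) ∨ (X ∨ W)) ∨ U) ∨ (W ∨ X) = T ∨ T = T
¬(((((W ∧ V) ∧ Z) ∨ (X ∨ W)) ∨ U) ∨ (W ∨ X)) = ¬T = F
(X ∨ Y) ∨ ¬(((((W ∧ V) ∧ Z) ∨ (X ∨ W)) ∨ U) ∨ (W ∨ X)) = T ∨ F = T
¬(¬¬(V ∧ X) ∧ Z) ∧ ((X ∨ Y) ∨ ¬(((((W ∧ V) ∧ Z) ∨ (X ∨ W)) ∨ U) ∨ (W ∨ X))) = T ∧ T = T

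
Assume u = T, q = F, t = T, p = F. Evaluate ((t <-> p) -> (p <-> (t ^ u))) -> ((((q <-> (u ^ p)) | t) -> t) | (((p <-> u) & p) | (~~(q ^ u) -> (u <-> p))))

T

t <-> p = T <-> F = F
t ^ u = T ^ T = F
p <-> (t ^ u) = F <-> F = T
(t <-> p) -> (p <-> (t ^ u)) = F -> T = T
u ^ p = T ^ F = T
q <-> (u ^ p) = F <-> T = F
(q <-> (u ^ p)) | t = F | T = T
((q <-> (u ^ p)) | t) -> t = T -> T = T
p <-> u = F <-> T = F
(p <-> u) & p = F & F = F
q ^ u = F ^ T = T
~(q ^ u) = ~T = F
~~(q ^ u) = ~F = T
u <-> p = T <-> F = F
~~(q ^ u) -> (u <-> p) = T -> F = F
((p <-> u) & p) | (~~(q ^ u) -> (u <-> p)) = F | F = F
(((q <-> (u ^ p)) | t) -> t) | (((p <-> u) & p) | (~~(q ^ u) -> (u <-> p))) = T | F = T
((t <-> p) -> (p <-> (t ^ u))) -> ((((q <-> (u ^ p)) | t) -> t) | (((p <-> u) & p) | (~~(q ^ u) -> (u <-> p)))) = T -> T = T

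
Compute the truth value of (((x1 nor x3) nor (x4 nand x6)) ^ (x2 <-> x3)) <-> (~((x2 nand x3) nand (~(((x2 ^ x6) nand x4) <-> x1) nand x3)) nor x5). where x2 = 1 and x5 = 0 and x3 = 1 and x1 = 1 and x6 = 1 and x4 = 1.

Substituting x2=1, x5=0, x3=1, x1=1, x6=1, x4=1:
x1 nor x3 = 1 nor 1 = 0
x4 nand x6 = 1 nand 1 = 0
(x1 nor x3) nor (x4 nand x6) = 0 nor 0 = 1
x2 <-> x3 = 1 <-> 1 = 1
((x1 nor x3) nor (x4 nand x6)) ^ (x2 <-> x3) = 1 ^ 1 = 0
x2 nand x3 = 1 nand 1 = 0
x2 ^ x6 = 1 ^ 1 = 0
(x2 ^ x6) nand x4 = 0 nand 1 = 1
((x2 ^ x6) nand x4) <-> x1 = 1 <-> 1 = 1
~(((x2 ^ x6) nand x4) <-> x1) = ~1 = 0
~(((x2 ^ x6) nand x4) <-> x1) nand x3 = 0 nand 1 = 1
(x2 nand x3) nand (~(((x2 ^ x6) nand x4) <-> x1) nand x3) = 0 nand 1 = 1
~((x2 nand x3) nand (~(((x2 ^ x6) nand x4) <-> x1) nand x3)) = ~1 = 0
~((x2 nand x3) nand (~(((x2 ^ x6) nand x4) <-> x1) nand x3)) nor x5 = 0 nor 0 = 1
(((x1 nor x3) nor (x4 nand x6)) ^ (x2 <-> x3)) <-> (~((x2 nand x3) nand (~(((x2 ^ x6) nand x4) <-> x1) nand x3)) nor x5) = 0 <-> 1 = 0

0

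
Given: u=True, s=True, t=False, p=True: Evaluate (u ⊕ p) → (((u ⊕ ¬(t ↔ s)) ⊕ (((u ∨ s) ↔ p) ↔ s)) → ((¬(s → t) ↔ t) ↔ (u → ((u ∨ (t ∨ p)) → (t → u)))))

True

u ⊕ p = True ⊕ True = False
t ↔ s = False ↔ True = False
¬(t ↔ s) = ¬False = True
u ⊕ ¬(t ↔ s) = True ⊕ True = False
u ∨ s = True ∨ True = True
(u ∨ s) ↔ p = True ↔ True = True
((u ∨ s) ↔ p) ↔ s = True ↔ True = True
(u ⊕ ¬(t ↔ s)) ⊕ (((u ∨ s) ↔ p) ↔ s) = False ⊕ True = True
s → t = True → False = False
¬(s → t) = ¬False = True
¬(s → t) ↔ t = True ↔ False = False
t ∨ p = False ∨ True = True
u ∨ (t ∨ p) = True ∨ True = True
t → u = False → True = True
(u ∨ (t ∨ p)) → (t → u) = True → True = True
u → ((u ∨ (t ∨ p)) → (t → u)) = True → True = True
(¬(s → t) ↔ t) ↔ (u → ((u ∨ (t ∨ p)) → (t → u))) = False ↔ True = False
((u ⊕ ¬(t ↔ s)) ⊕ (((u ∨ s) ↔ p) ↔ s)) → ((¬(s → t) ↔ t) ↔ (u → ((u ∨ (t ∨ p)) → (t → u)))) = True → False = False
(u ⊕ p) → (((u ⊕ ¬(t ↔ s)) ⊕ (((u ∨ s) ↔ p) ↔ s)) → ((¬(s → t) ↔ t) ↔ (u → ((u ∨ (t ∨ p)) → (t → u))))) = False → False = True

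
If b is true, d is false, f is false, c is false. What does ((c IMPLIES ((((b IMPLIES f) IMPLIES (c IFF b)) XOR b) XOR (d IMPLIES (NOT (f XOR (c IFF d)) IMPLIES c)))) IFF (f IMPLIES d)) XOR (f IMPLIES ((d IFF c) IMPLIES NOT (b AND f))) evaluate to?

Substituting b=true, d=false, f=false, c=false:
b IMPLIES f = true IMPLIES false = false
c IFF b = false IFF true = false
(b IMPLIES f) IMPLIES (c IFF b) = false IMPLIES false = true
((b IMPLIES f) IMPLIES (c IFF b)) XOR b = true XOR true = false
c IFF d = false IFF false = true
f XOR (c IFF d) = false XOR true = true
NOT (f XOR (c IFF d)) = NOT true = false
NOT (f XOR (c IFF d)) IMPLIES c = false IMPLIES false = true
d IMPLIES (NOT (f XOR (c IFF d)) IMPLIES c) = false IMPLIES true = true
(((b IMPLIES f) IMPLIES (c IFF b)) XOR b) XOR (d IMPLIES (NOT (f XOR (c IFF d)) IMPLIES c)) = false XOR true = true
c IMPLIES ((((b IMPLIES f) IMPLIES (c IFF b)) XOR b) XOR (d IMPLIES (NOT (f XOR (c IFF d)) IMPLIES c))) = false IMPLIES true = true
f IMPLIES d = false IMPLIES false = true
(c IMPLIES ((((b IMPLIES f) IMPLIES (c IFF b)) XOR b) XOR (d IMPLIES (NOT (f XOR (c IFF d)) IMPLIES c)))) IFF (f IMPLIES d) = true IFF true = true
d IFF c = false IFF false = true
b AND f = true AND false = false
NOT (b AND f) = NOT false = true
(d IFF c) IMPLIES NOT (b AND f) = true IMPLIES true = true
f IMPLIES ((d IFF c) IMPLIES NOT (b AND f)) = false IMPLIES true = true
((c IMPLIES ((((b IMPLIES f) IMPLIES (c IFF b)) XOR b) XOR (d IMPLIES (NOT (f XOR (c IFF d)) IMPLIES c)))) IFF (f IMPLIES d)) XOR (f IMPLIES ((d IFF c) IMPLIES NOT (b AND f))) = true XOR true = false

false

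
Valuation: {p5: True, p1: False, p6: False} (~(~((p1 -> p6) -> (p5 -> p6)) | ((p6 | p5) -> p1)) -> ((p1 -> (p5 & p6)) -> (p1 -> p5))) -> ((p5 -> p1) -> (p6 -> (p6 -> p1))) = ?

True

p1 -> p6 = False -> False = True
p5 -> p6 = True -> False = False
(p1 -> p6) -> (p5 -> p6) = True -> False = False
~((p1 -> p6) -> (p5 -> p6)) = ~False = True
p6 | p5 = False | True = True
(p6 | p5) -> p1 = True -> False = False
~((p1 -> p6) -> (p5 -> p6)) | ((p6 | p5) -> p1) = True | False = True
~(~((p1 -> p6) -> (p5 -> p6)) | ((p6 | p5) -> p1)) = ~True = False
p5 & p6 = True & False = False
p1 -> (p5 & p6) = False -> False = True
p1 -> p5 = False -> True = True
(p1 -> (p5 & p6)) -> (p1 -> p5) = True -> True = True
~(~((p1 -> p6) -> (p5 -> p6)) | ((p6 | p5) -> p1)) -> ((p1 -> (p5 & p6)) -> (p1 -> p5)) = False -> True = True
p5 -> p1 = True -> False = False
p6 -> p1 = False -> False = True
p6 -> (p6 -> p1) = False -> True = True
(p5 -> p1) -> (p6 -> (p6 -> p1)) = False -> True = True
(~(~((p1 -> p6) -> (p5 -> p6)) | ((p6 | p5) -> p1)) -> ((p1 -> (p5 & p6)) -> (p1 -> p5))) -> ((p5 -> p1) -> (p6 -> (p6 -> p1))) = True -> True = True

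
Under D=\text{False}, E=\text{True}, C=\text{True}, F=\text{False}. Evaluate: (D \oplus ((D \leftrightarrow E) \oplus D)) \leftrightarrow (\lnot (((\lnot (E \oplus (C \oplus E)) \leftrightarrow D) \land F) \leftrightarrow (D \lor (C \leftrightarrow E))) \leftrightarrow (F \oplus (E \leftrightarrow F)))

\text{True}

D \leftrightarrow E = \text{False} \leftrightarrow \text{True} = \text{False}
(D \leftrightarrow E) \oplus D = \text{False} \oplus \text{False} = \text{False}
D \oplus ((D \leftrightarrow E) \oplus D) = \text{False} \oplus \text{False} = \text{False}
C \oplus E = \text{True} \oplus \text{True} = \text{False}
E \oplus (C \oplus E) = \text{True} \oplus \text{False} = \text{True}
\lnot (E \oplus (C \oplus E)) = \lnot \text{True} = \text{False}
\lnot (E \oplus (C \oplus E)) \leftrightarrow D = \text{False} \leftrightarrow \text{False} = \text{True}
(\lnot (E \oplus (C \oplus E)) \leftrightarrow D) \land F = \text{True} \land \text{False} = \text{False}
C \leftrightarrow E = \text{True} \leftrightarrow \text{True} = \text{True}
D \lor (C \leftrightarrow E) = \text{False} \lor \text{True} = \text{True}
((\lnot (E \oplus (C \oplus E)) \leftrightarrow D) \land F) \leftrightarrow (D \lor (C \leftrightarrow E)) = \text{False} \leftrightarrow \text{True} = \text{False}
\lnot (((\lnot (E \oplus (C \oplus E)) \leftrightarrow D) \land F) \leftrightarrow (D \lor (C \leftrightarrow E))) = \lnot \text{False} = \text{True}
E \leftrightarrow F = \text{True} \leftrightarrow \text{False} = \text{False}
F \oplus (E \leftrightarrow F) = \text{False} \oplus \text{False} = \text{False}
\lnot (((\lnot (E \oplus (C \oplus E)) \leftrightarrow D) \land F) \leftrightarrow (D \lor (C \leftrightarrow E))) \leftrightarrow (F \oplus (E \leftrightarrow F)) = \text{True} \leftrightarrow \text{False} = \text{False}
(D \oplus ((D \leftrightarrow E) \oplus D)) \leftrightarrow (\lnot (((\lnot (E \oplus (C \oplus E)) \leftrightarrow D) \land F) \leftrightarrow (D \lor (C \leftrightarrow E))) \leftrightarrow (F \oplus (E \leftrightarrow F))) = \text{False} \leftrightarrow \text{False} = \text{True}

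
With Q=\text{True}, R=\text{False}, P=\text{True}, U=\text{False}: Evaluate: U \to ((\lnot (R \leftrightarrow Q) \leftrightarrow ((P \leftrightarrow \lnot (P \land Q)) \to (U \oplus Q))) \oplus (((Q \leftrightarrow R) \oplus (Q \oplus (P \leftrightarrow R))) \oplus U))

\text{True}

R \leftrightarrow Q = \text{False} \leftrightarrow \text{True} = \text{False}
\lnot (R \leftrightarrow Q) = \lnot \text{False} = \text{True}
P \land Q = \text{True} \land \text{True} = \text{True}
\lnot (P \land Q) = \lnot \text{True} = \text{False}
P \leftrightarrow \lnot (P \land Q) = \text{True} \leftrightarrow \text{False} = \text{False}
U \oplus Q = \text{False} \oplus \text{True} = \text{True}
(P \leftrightarrow \lnot (P \land Q)) \to (U \oplus Q) = \text{False} \to \text{True} = \text{True}
\lnot (R \leftrightarrow Q) \leftrightarrow ((P \leftrightarrow \lnot (P \land Q)) \to (U \oplus Q)) = \text{True} \leftrightarrow \text{True} = \text{True}
Q \leftrightarrow R = \text{True} \leftrightarrow \text{False} = \text{False}
P \leftrightarrow R = \text{True} \leftrightarrow \text{False} = \text{False}
Q \oplus (P \leftrightarrow R) = \text{True} \oplus \text{False} = \text{True}
(Q \leftrightarrow R) \oplus (Q \oplus (P \leftrightarrow R)) = \text{False} \oplus \text{True} = \text{True}
((Q \leftrightarrow R) \oplus (Q \oplus (P \leftrightarrow R))) \oplus U = \text{True} \oplus \text{False} = \text{True}
(\lnot (R \leftrightarrow Q) \leftrightarrow ((P \leftrightarrow \lnot (P \land Q)) \to (U \oplus Q))) \oplus (((Q \leftrightarrow R) \oplus (Q \oplus (P \leftrightarrow R))) \oplus U) = \text{True} \oplus \text{True} = \text{False}
U \to ((\lnot (R \leftrightarrow Q) \leftrightarrow ((P \leftrightarrow \lnot (P \land Q)) \to (U \oplus Q))) \oplus (((Q \leftrightarrow R) \oplus (Q \oplus (P \leftrightarrow R))) \oplus U)) = \text{False} \to \text{False} = \text{True}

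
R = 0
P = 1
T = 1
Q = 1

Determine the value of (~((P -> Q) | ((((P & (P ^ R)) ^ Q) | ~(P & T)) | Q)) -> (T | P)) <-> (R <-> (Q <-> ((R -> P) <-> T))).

0

P -> Q = 1 -> 1 = 1
P ^ R = 1 ^ 0 = 1
P & (P ^ R) = 1 & 1 = 1
(P & (P ^ R)) ^ Q = 1 ^ 1 = 0
P & T = 1 & 1 = 1
~(P & T) = ~1 = 0
((P & (P ^ R)) ^ Q) | ~(P & T) = 0 | 0 = 0
(((P & (P ^ R)) ^ Q) | ~(P & T)) | Q = 0 | 1 = 1
(P -> Q) | ((((P & (P ^ R)) ^ Q) | ~(P & T)) | Q) = 1 | 1 = 1
~((P -> Q) | ((((P & (P ^ R)) ^ Q) | ~(P & T)) | Q)) = ~1 = 0
T | P = 1 | 1 = 1
~((P -> Q) | ((((P & (P ^ R)) ^ Q) | ~(P & T)) | Q)) -> (T | P) = 0 -> 1 = 1
R -> P = 0 -> 1 = 1
(R -> P) <-> T = 1 <-> 1 = 1
Q <-> ((R -> P) <-> T) = 1 <-> 1 = 1
R <-> (Q <-> ((R -> P) <-> T)) = 0 <-> 1 = 0
(~((P -> Q) | ((((P & (P ^ R)) ^ Q) | ~(P & T)) | Q)) -> (T | P)) <-> (R <-> (Q <-> ((R -> P) <-> T))) = 1 <-> 0 = 0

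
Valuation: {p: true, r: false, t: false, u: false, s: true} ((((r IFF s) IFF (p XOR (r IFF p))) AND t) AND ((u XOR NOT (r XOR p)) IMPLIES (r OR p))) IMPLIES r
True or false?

true

r IFF s = false IFF true = false
r IFF p = false IFF true = false
p XOR (r IFF p) = true XOR false = true
(r IFF s) IFF (p XOR (r IFF p)) = false IFF true = false
((r IFF s) IFF (p XOR (r IFF p))) AND t = false AND false = false
r XOR p = false XOR true = true
NOT (r XOR p) = NOT true = false
u XOR NOT (r XOR p) = false XOR false = false
r OR p = false OR true = true
(u XOR NOT (r XOR p)) IMPLIES (r OR p) = false IMPLIES true = true
(((r IFF s) IFF (p XOR (r IFF p))) AND t) AND ((u XOR NOT (r XOR p)) IMPLIES (r OR p)) = false AND true = false
((((r IFF s) IFF (p XOR (r IFF p))) AND t) AND ((u XOR NOT (r XOR p)) IMPLIES (r OR p))) IMPLIES r = false IMPLIES false = true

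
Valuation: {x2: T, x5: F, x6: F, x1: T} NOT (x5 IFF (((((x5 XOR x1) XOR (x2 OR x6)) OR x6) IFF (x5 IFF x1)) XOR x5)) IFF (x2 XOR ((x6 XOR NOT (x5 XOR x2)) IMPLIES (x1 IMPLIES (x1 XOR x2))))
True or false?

x5 XOR x1 = F XOR T = T
x2 OR x6 = T OR F = T
(x5 XOR x1) XOR (x2 OR x6) = T XOR T = F
((x5 XOR x1) XOR (x2 OR x6)) OR x6 = F OR F = F
x5 IFF x1 = F IFF T = F
(((x5 XOR x1) XOR (x2 OR x6)) OR x6) IFF (x5 IFF x1) = F IFF F = T
((((x5 XOR x1) XOR (x2 OR x6)) OR x6) IFF (x5 IFF x1)) XOR x5 = T XOR F = T
x5 IFF (((((x5 XOR x1) XOR (x2 OR x6)) OR x6) IFF (x5 IFF x1)) XOR x5) = F IFF T = F
NOT (x5 IFF (((((x5 XOR x1) XOR (x2 OR x6)) OR x6) IFF (x5 IFF x1)) XOR x5)) = NOT F = T
x5 XOR x2 = F XOR T = T
NOT (x5 XOR x2) = NOT T = F
x6 XOR NOT (x5 XOR x2) = F XOR F = F
x1 XOR x2 = T XOR T = F
x1 IMPLIES (x1 XOR x2) = T IMPLIES F = F
(x6 XOR NOT (x5 XOR x2)) IMPLIES (x1 IMPLIES (x1 XOR x2)) = F IMPLIES F = T
x2 XOR ((x6 XOR NOT (x5 XOR x2)) IMPLIES (x1 IMPLIES (x1 XOR x2))) = T XOR T = F
NOT (x5 IFF (((((x5 XOR x1) XOR (x2 OR x6)) OR x6) IFF (x5 IFF x1)) XOR x5)) IFF (x2 XOR ((x6 XOR NOT (x5 XOR x2)) IMPLIES (x1 IMPLIES (x1 XOR x2)))) = T IFF F = F

F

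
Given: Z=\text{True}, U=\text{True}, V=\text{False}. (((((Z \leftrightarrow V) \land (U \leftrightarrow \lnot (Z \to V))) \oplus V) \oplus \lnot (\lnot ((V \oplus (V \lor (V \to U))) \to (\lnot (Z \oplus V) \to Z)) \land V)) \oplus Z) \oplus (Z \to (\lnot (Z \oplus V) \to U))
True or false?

Z \leftrightarrow V = \text{True} \leftrightarrow \text{False} = \text{False}
Z \to V = \text{True} \to \text{False} = \text{False}
\lnot (Z \to V) = \lnot \text{False} = \text{True}
U \leftrightarrow \lnot (Z \to V) = \text{True} \leftrightarrow \text{True} = \text{True}
(Z \leftrightarrow V) \land (U \leftrightarrow \lnot (Z \to V)) = \text{False} \land \text{True} = \text{False}
((Z \leftrightarrow V) \land (U \leftrightarrow \lnot (Z \to V))) \oplus V = \text{False} \oplus \text{False} = \text{False}
V \to U = \text{False} \to \text{True} = \text{True}
V \lor (V \to U) = \text{False} \lor \text{True} = \text{True}
V \oplus (V \lor (V \to U)) = \text{False} \oplus \text{True} = \text{True}
Z \oplus V = \text{True} \oplus \text{False} = \text{True}
\lnot (Z \oplus V) = \lnot \text{True} = \text{False}
\lnot (Z \oplus V) \to Z = \text{False} \to \text{True} = \text{True}
(V \oplus (V \lor (V \to U))) \to (\lnot (Z \oplus V) \to Z) = \text{True} \to \text{True} = \text{True}
\lnot ((V \oplus (V \lor (V \to U))) \to (\lnot (Z \oplus V) \to Z)) = \lnot \text{True} = \text{False}
\lnot ((V \oplus (V \lor (V \to U))) \to (\lnot (Z \oplus V) \to Z)) \land V = \text{False} \land \text{False} = \text{False}
\lnot (\lnot ((V \oplus (V \lor (V \to U))) \to (\lnot (Z \oplus V) \to Z)) \land V) = \lnot \text{False} = \text{True}
(((Z \leftrightarrow V) \land (U \leftrightarrow \lnot (Z \to V))) \oplus V) \oplus \lnot (\lnot ((V \oplus (V \lor (V \to U))) \to (\lnot (Z \oplus V) \to Z)) \land V) = \text{False} \oplus \text{True} = \text{True}
((((Z \leftrightarrow V) \land (U \leftrightarrow \lnot (Z \to V))) \oplus V) \oplus \lnot (\lnot ((V \oplus (V \lor (V \to U))) \to (\lnot (Z \oplus V) \to Z)) \land V)) \oplus Z = \text{True} \oplus \text{True} = \text{False}
Z \oplus V = \text{True} \oplus \text{False} = \text{True}
\lnot (Z \oplus V) = \lnot \text{True} = \text{False}
\lnot (Z \oplus V) \to U = \text{False} \to \text{True} = \text{True}
Z \to (\lnot (Z \oplus V) \to U) = \text{True} \to \text{True} = \text{True}
(((((Z \leftrightarrow V) \land (U \leftrightarrow \lnot (Z \to V))) \oplus V) \oplus \lnot (\lnot ((V \oplus (V \lor (V \to U))) \to (\lnot (Z \oplus V) \to Z)) \land V)) \oplus Z) \oplus (Z \to (\lnot (Z \oplus V) \to U)) = \text{False} \oplus \text{True} = \text{True}

\text{True}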